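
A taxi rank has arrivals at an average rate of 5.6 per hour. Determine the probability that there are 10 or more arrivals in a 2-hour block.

0.6808

Over the interval, μ = 5.6 × 2 = 11.2 (a 2-hour block = 2 hours).
P(N ≥ 10) = 1 − P(N ≤ 9) = 1 − Σ_{j=0}^{9} e^(−μ) μ^j/j! ≈ 0.6808.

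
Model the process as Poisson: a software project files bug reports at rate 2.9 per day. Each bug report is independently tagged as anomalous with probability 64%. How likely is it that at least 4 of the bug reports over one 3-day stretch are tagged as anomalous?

Thinning: the bug reports that are tagged as anomalous themselves form a Poisson process with rate 0.64 × 2.9 = 1.856 per day.
Over the interval, μ = 1.856 × 3 = 5.568 (a 3-day stretch = 3 days).
P(N ≥ 4) = 1 − P(N ≤ 3) ≈ 0.8059.

0.8059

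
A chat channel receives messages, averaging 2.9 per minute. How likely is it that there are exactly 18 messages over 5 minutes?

0.0632

Over the interval, μ = 2.9 × 5 = 14.5 (5 minutes).
P(N = 18) = e^(−μ) μ^18/18! = e^(−14.5) · 14.5^18/6402373705728000 ≈ 0.0632.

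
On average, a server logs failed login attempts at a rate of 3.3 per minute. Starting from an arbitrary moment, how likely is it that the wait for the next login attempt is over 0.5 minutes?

0.1920

The wait for the next event is exponential with rate λ = 3.3 per minute.
P(T > 0.5) = e^(−λt) = e^(−3.3 × 0.5) = e^(−1.65) ≈ 0.1920.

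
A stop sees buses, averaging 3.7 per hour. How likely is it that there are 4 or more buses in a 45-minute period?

0.3025

Over the interval, μ = 3.7 × 0.75 = 2.775 (a 45-minute period = 0.75 hours).
P(N ≥ 4) = 1 − P(N ≤ 3) = 1 − Σ_{j=0}^{3} e^(−μ) μ^j/j! ≈ 0.3025.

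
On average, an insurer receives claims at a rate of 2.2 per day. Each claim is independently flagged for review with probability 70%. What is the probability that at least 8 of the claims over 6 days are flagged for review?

Thinning: the claims that are flagged for review themselves form a Poisson process with rate 0.7 × 2.2 = 1.54 per day.
Over the interval, μ = 1.54 × 6 = 9.24 (6 days).
P(N ≥ 8) = 1 − P(N ≤ 7) ≈ 0.7035.

0.7035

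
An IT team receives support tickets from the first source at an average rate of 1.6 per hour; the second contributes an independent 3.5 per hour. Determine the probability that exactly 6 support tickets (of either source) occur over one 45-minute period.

Independent Poisson processes superpose: combined rate λ = 1.6 + 3.5 = 5.1 per hour.
Over the interval, μ = 5.1 × 0.75 = 3.825 (a 45-minute period = 0.75 hours).
P(N = 6) = e^(−3.825) · 3.825^6/6! ≈ 0.0949.

0.0949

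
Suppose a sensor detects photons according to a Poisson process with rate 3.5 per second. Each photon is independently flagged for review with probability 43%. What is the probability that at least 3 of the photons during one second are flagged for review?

Thinning: the photons that are flagged for review themselves form a Poisson process with rate 0.43 × 3.5 = 1.505 per second.
So μ = 1.505.
P(N ≥ 3) = 1 − P(N ≤ 2) ≈ 0.1924.

0.1924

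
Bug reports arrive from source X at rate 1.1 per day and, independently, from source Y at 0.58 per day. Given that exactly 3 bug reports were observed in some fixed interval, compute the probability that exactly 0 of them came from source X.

0.0411

Given the total, each event is independently from source X with probability p = λ_X/(λ_X+λ_Y) = 1.1/1.68 ≈ 0.6548.
So K ~ Binomial(3, 1.1/1.68): P(K = 0) = C(3,0) · (1.1/1.68)^0 · (0.58/1.68)^3 ≈ 0.0411.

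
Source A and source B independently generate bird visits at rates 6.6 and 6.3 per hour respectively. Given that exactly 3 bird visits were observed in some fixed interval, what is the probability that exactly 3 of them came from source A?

0.1339

Given the total, each event is independently from source A with probability p = λ_A/(λ_A+λ_B) = 6.6/12.9 ≈ 0.5116.
So K ~ Binomial(3, 6.6/12.9): P(K = 3) = C(3,3) · (6.6/12.9)^3 · (6.3/12.9)^0 ≈ 0.1339.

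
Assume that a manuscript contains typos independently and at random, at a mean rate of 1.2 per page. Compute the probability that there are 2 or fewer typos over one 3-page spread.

Over the interval, μ = 1.2 × 3 = 3.6 (a 3-page spread = 3 pages).
P(N ≤ 2) = Σ_{j=0}^{2} e^(−μ) μ^j/j! ≈ 0.3027.

0.3027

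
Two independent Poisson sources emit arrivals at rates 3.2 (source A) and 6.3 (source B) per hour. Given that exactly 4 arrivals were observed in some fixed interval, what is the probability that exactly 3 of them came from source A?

Given the total, each event is independently from source A with probability p = λ_A/(λ_A+λ_B) = 3.2/9.5 ≈ 0.3368.
So K ~ Binomial(4, 3.2/9.5): P(K = 3) = C(4,3) · (3.2/9.5)^3 · (6.3/9.5)^1 ≈ 0.1014.

0.1014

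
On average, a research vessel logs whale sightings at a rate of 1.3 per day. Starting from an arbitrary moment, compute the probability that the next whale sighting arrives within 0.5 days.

Inter-arrival times are exponential with rate λ = 1.3 per day.
P(T ≤ 0.5) = 1 − e^(−λt) = 1 − e^(−1.3 × 0.5) = 1 − e^(−0.65) ≈ 0.4780.

0.4780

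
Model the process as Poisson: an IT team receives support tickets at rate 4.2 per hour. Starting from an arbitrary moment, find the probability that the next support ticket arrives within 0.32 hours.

Inter-arrival times are exponential with rate λ = 4.2 per hour.
P(T ≤ 0.32) = 1 − e^(−λt) = 1 − e^(−4.2 × 0.32) = 1 − e^(−1.344) ≈ 0.7392.

0.7392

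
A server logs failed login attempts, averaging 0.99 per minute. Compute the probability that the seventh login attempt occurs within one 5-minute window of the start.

0.2305

Over the interval, μ = 0.99 × 5 = 4.95 (a 5-minute window = 5 minutes).
The seventh arrival falls in the interval iff at least 7 events occur there: P(S_7 ≤ t) = P(N ≥ 7) = 1 − P(N ≤ 6) ≈ 0.2305.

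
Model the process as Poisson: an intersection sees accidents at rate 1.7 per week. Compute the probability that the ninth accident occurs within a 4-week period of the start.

0.2452

Over the interval, μ = 1.7 × 4 = 6.8 (a 4-week period = 4 weeks).
The ninth arrival falls in the interval iff at least 9 events occur there: P(S_9 ≤ t) = P(N ≥ 9) = 1 − P(N ≤ 8) ≈ 0.2452.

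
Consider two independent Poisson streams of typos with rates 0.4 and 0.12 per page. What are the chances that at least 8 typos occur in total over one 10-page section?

0.1551

Independent Poisson processes superpose: combined rate λ = 0.4 + 0.12 = 0.52 per page.
Over the interval, μ = 0.52 × 10 = 5.2 (a 10-page section = 10 pages).
P(N ≥ 8) = 1 − P(N ≤ 7) ≈ 0.1551.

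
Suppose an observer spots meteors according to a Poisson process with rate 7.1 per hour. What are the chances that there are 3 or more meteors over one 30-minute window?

Over the interval, μ = 7.1 × 0.5 = 3.55 (a 30-minute window = 0.5 hours).
P(N ≥ 3) = 1 − P(N ≤ 2) = 1 − Σ_{j=0}^{2} e^(−μ) μ^j/j! ≈ 0.6883.

0.6883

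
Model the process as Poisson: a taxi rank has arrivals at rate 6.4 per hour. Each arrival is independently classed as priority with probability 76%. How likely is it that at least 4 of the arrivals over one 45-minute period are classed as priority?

Thinning: the arrivals that are classed as priority themselves form a Poisson process with rate 0.76 × 6.4 = 4.864 per hour.
Over the interval, μ = 4.864 × 0.75 = 3.648 (a 45-minute period = 0.75 hours).
P(N ≥ 4) = 1 − P(N ≤ 3) ≈ 0.4949.

0.4949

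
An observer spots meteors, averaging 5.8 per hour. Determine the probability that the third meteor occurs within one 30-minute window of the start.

0.5540

Over the interval, μ = 5.8 × 0.5 = 2.9 (a 30-minute window = 0.5 hours).
The third arrival falls in the interval iff at least 3 events occur there: P(S_3 ≤ t) = P(N ≥ 3) = 1 − P(N ≤ 2) ≈ 0.5540.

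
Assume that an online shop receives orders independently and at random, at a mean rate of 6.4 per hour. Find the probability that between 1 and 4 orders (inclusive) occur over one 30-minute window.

0.7399

Over the interval, μ = 6.4 × 0.5 = 3.2 (a 30-minute window = 0.5 hours).
P(1 ≤ N ≤ 4) = Σ_{j=1}^{4} e^(−3.2) · 3.2^j/j! ≈ 0.7399.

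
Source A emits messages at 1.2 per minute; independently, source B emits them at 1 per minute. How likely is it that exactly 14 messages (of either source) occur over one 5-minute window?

Independent Poisson processes superpose: combined rate λ = 1.2 + 1 = 2.2 per minute.
Over the interval, μ = 2.2 × 5 = 11 (a 5-minute window = 5 minutes).
P(N = 14) = e^(−11) · 11^14/14! ≈ 0.0728.

0.0728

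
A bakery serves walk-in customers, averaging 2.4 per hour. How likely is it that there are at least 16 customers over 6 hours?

0.3707

Over the interval, μ = 2.4 × 6 = 14.4 (6 hours).
P(N ≥ 16) = 1 − P(N ≤ 15) = 1 − Σ_{j=0}^{15} e^(−μ) μ^j/j! ≈ 0.3707.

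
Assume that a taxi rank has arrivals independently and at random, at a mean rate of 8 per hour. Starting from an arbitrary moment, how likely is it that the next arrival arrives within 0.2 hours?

0.7981

Inter-arrival times are exponential with rate λ = 8 per hour.
P(T ≤ 0.2) = 1 − e^(−λt) = 1 − e^(−8 × 0.2) = 1 − e^(−1.6) ≈ 0.7981.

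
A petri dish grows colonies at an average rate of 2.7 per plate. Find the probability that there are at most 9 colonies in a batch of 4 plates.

Over the interval, μ = 2.7 × 4 = 10.8 (a batch of 4 plates = 4 plates).
P(N ≤ 9) = Σ_{j=0}^{9} e^(−μ) μ^j/j! ≈ 0.3626.

0.3626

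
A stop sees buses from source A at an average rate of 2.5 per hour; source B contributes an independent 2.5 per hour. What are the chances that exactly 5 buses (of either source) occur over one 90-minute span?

Independent Poisson processes superpose: combined rate λ = 2.5 + 2.5 = 5 per hour.
Over the interval, μ = 5 × 1.5 = 7.5 (a 90-minute span = 1.5 hours).
P(N = 5) = e^(−7.5) · 7.5^5/5! ≈ 0.1094.

0.1094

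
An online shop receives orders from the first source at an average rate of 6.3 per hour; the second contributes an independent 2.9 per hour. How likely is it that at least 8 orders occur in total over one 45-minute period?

Independent Poisson processes superpose: combined rate λ = 6.3 + 2.9 = 9.2 per hour.
Over the interval, μ = 9.2 × 0.75 = 6.9 (a 45-minute period = 0.75 hours).
P(N ≥ 8) = 1 − P(N ≤ 7) ≈ 0.3864.

0.3864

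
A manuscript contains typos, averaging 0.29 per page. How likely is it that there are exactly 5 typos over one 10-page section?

Over the interval, μ = 0.29 × 10 = 2.9 (a 10-page section = 10 pages).
P(N = 5) = e^(−μ) μ^5/5! = e^(−2.9) · 2.9^5/120 ≈ 0.0940.

0.0940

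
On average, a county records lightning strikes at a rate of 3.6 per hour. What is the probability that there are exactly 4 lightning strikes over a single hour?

With mean μ = 3.6 per hour,
P(N = 4) = e^(−μ) μ^4/4! = e^(−3.6) · 3.6^4/24 ≈ 0.1912.

0.1912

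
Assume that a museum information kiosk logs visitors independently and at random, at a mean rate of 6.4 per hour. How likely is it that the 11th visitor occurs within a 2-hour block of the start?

0.7307

Over the interval, μ = 6.4 × 2 = 12.8 (a 2-hour block = 2 hours).
The 11th arrival falls in the interval iff at least 11 events occur there: P(S_11 ≤ t) = P(N ≥ 11) = 1 − P(N ≤ 10) ≈ 0.7307.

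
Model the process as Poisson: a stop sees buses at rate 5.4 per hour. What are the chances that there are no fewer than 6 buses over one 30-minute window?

0.0567

Over the interval, μ = 5.4 × 0.5 = 2.7 (a 30-minute window = 0.5 hours).
P(N ≥ 6) = 1 − P(N ≤ 5) = 1 − Σ_{j=0}^{5} e^(−μ) μ^j/j! ≈ 0.0567.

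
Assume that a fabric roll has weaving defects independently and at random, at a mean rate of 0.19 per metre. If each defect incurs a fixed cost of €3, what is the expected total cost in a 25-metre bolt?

E[N] = 0.19 × 25 = 4.75 (a 25-metre bolt = 25 metres); E[cost] = 4.75 × €3 = €14.25.

€14.25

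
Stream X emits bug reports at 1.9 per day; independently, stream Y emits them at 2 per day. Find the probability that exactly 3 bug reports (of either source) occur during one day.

Independent Poisson processes superpose: combined rate λ = 1.9 + 2 = 3.9 per day.
So μ = 3.9.
P(N = 3) = e^(−3.9) · 3.9^3/3! ≈ 0.2001.

0.2001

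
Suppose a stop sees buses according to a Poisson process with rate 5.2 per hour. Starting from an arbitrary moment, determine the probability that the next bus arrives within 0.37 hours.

Inter-arrival times are exponential with rate λ = 5.2 per hour.
P(T ≤ 0.37) = 1 − e^(−λt) = 1 − e^(−5.2 × 0.37) = 1 − e^(−1.924) ≈ 0.8540.

0.8540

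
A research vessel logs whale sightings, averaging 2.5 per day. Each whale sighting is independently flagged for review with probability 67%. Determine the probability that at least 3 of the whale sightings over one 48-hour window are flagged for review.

0.6505

Thinning: the whale sightings that are flagged for review themselves form a Poisson process with rate 0.67 × 2.5 = 1.675 per day.
Over the interval, μ = 1.675 × 2 = 3.35 (a 48-hour window = 2 days).
P(N ≥ 3) = 1 − P(N ≤ 2) ≈ 0.6505.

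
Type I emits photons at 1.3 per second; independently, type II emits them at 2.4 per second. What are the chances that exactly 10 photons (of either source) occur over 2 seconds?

Independent Poisson processes superpose: combined rate λ = 1.3 + 2.4 = 3.7 per second.
Over the interval, μ = 3.7 × 2 = 7.4 (2 seconds).
P(N = 10) = e^(−7.4) · 7.4^10/10! ≈ 0.0829.

0.0829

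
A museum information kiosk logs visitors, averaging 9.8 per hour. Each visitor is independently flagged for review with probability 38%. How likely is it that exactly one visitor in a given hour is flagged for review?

Thinning: the visitors that are flagged for review themselves form a Poisson process with rate 0.38 × 9.8 = 3.724 per hour.
So μ = 3.724.
P(N = 1) = e^(−3.724) · 3.724^1/1! ≈ 0.0899.

0.0899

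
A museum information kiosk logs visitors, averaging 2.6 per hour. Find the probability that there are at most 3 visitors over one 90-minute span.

0.4532

Over the interval, μ = 2.6 × 1.5 = 3.9 (a 90-minute span = 1.5 hours).
P(N ≤ 3) = Σ_{j=0}^{3} e^(−μ) μ^j/j! ≈ 0.4532.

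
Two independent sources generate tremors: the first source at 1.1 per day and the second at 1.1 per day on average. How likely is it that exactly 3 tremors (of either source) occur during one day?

0.1966

Independent Poisson processes superpose: combined rate λ = 1.1 + 1.1 = 2.2 per day.
So μ = 2.2.
P(N = 3) = e^(−2.2) · 2.2^3/3! ≈ 0.1966.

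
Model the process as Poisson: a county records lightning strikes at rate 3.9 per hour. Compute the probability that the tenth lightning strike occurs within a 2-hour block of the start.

Over the interval, μ = 3.9 × 2 = 7.8 (a 2-hour block = 2 hours).
The tenth arrival falls in the interval iff at least 10 events occur there: P(S_10 ≤ t) = P(N ≥ 10) = 1 − P(N ≤ 9) ≈ 0.2589.

0.2589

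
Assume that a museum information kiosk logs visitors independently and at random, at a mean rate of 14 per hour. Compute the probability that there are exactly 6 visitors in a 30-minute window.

Over the interval, μ = 14 × 0.5 = 7 (a 30-minute window = 0.5 hours).
P(N = 6) = e^(−μ) μ^6/6! = e^(−7) · 7^6/720 ≈ 0.1490.

0.1490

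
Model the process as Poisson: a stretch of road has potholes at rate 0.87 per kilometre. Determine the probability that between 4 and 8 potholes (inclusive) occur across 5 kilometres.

Over the interval, μ = 0.87 × 5 = 4.35 (5 kilometres).
P(4 ≤ N ≤ 8) = Σ_{j=4}^{8} e^(−4.35) · 4.35^j/j! ≈ 0.5981.

0.5981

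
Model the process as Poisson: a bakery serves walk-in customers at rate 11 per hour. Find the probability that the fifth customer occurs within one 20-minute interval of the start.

0.3064

Over the interval, μ = 11 × 1/3 ≈ 3.66667 (a 20-minute interval = 1/3 hours).
The fifth arrival falls in the interval iff at least 5 events occur there: P(S_5 ≤ t) = P(N ≥ 5) = 1 − P(N ≤ 4) ≈ 0.3064.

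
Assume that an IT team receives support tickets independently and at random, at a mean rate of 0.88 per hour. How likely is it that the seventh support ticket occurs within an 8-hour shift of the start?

Over the interval, μ = 0.88 × 8 = 7.04 (an 8-hour shift = 8 hours).
The seventh arrival falls in the interval iff at least 7 events occur there: P(S_7 ≤ t) = P(N ≥ 7) = 1 − P(N ≤ 6) ≈ 0.5562.

0.5562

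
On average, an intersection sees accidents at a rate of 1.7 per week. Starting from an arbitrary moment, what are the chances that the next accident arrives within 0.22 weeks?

0.3120

Inter-arrival times are exponential with rate λ = 1.7 per week.
P(T ≤ 0.22) = 1 − e^(−λt) = 1 − e^(−1.7 × 0.22) = 1 − e^(−0.374) ≈ 0.3120.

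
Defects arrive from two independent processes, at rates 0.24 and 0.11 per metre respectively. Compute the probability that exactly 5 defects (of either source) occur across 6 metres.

Independent Poisson processes superpose: combined rate λ = 0.24 + 0.11 = 0.35 per metre.
Over the interval, μ = 0.35 × 6 = 2.1 (6 metres).
P(N = 5) = e^(−2.1) · 2.1^5/5! ≈ 0.0417.

0.0417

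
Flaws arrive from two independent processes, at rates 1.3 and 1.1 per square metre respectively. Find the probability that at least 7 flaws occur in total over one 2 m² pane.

0.2092

Independent Poisson processes superpose: combined rate λ = 1.3 + 1.1 = 2.4 per square metre.
Over the interval, μ = 2.4 × 2 = 4.8 (a 2 m² pane = 2 square metres).
P(N ≥ 7) = 1 − P(N ≤ 6) ≈ 0.2092.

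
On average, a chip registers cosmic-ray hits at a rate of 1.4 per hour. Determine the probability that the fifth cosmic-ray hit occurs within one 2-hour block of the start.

0.1523

Over the interval, μ = 1.4 × 2 = 2.8 (a 2-hour block = 2 hours).
The fifth arrival falls in the interval iff at least 5 events occur there: P(S_5 ≤ t) = P(N ≥ 5) = 1 − P(N ≤ 4) ≈ 0.1523.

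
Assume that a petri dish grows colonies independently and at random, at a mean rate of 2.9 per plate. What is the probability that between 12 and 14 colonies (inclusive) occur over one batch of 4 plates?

0.2989

Over the interval, μ = 2.9 × 4 = 11.6 (a batch of 4 plates = 4 plates).
P(12 ≤ N ≤ 14) = Σ_{j=12}^{14} e^(−11.6) · 11.6^j/j! ≈ 0.2989.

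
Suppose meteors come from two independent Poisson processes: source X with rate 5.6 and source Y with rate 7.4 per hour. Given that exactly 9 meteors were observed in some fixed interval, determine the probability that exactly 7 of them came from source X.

Given the total, each event is independently from source X with probability p = λ_X/(λ_X+λ_Y) = 5.6/13 ≈ 0.4308.
So K ~ Binomial(9, 5.6/13): P(K = 7) = C(9,7) · (5.6/13)^7 · (7.4/13)^2 ≈ 0.0321.

0.0321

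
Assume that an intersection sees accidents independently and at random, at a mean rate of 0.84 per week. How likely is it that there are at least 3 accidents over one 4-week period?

0.6525

Over the interval, μ = 0.84 × 4 = 3.36 (a 4-week period = 4 weeks).
P(N ≥ 3) = 1 − P(N ≤ 2) = 1 − Σ_{j=0}^{2} e^(−μ) μ^j/j! ≈ 0.6525.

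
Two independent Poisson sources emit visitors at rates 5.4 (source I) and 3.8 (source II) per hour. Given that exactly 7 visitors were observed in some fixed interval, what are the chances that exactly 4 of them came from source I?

0.2927

Given the total, each event is independently from source I with probability p = λ_I/(λ_I+λ_II) = 5.4/9.2 ≈ 0.5870.
So K ~ Binomial(7, 5.4/9.2): P(K = 4) = C(7,4) · (5.4/9.2)^4 · (3.8/9.2)^3 ≈ 0.2927.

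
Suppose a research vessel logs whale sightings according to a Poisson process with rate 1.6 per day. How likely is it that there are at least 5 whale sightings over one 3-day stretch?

Over the interval, μ = 1.6 × 3 = 4.8 (a 3-day stretch = 3 days).
P(N ≥ 5) = 1 − P(N ≤ 4) = 1 − Σ_{j=0}^{4} e^(−μ) μ^j/j! ≈ 0.5237.

0.5237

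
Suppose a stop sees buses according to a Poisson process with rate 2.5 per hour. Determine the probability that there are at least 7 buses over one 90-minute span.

Over the interval, μ = 2.5 × 1.5 = 3.75 (a 90-minute span = 1.5 hours).
P(N ≥ 7) = 1 − P(N ≤ 6) = 1 − Σ_{j=0}^{6} e^(−μ) μ^j/j! ≈ 0.0863.

0.0863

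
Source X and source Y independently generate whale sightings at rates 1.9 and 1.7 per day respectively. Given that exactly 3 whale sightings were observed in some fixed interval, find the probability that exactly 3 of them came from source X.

0.1470

Given the total, each event is independently from source X with probability p = λ_X/(λ_X+λ_Y) = 1.9/3.6 ≈ 0.5278.
So K ~ Binomial(3, 1.9/3.6): P(K = 3) = C(3,3) · (1.9/3.6)^3 · (1.7/3.6)^0 ≈ 0.1470.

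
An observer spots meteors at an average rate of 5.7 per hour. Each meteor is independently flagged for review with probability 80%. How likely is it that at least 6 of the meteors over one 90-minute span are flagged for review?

Thinning: the meteors that are flagged for review themselves form a Poisson process with rate 0.8 × 5.7 = 4.56 per hour.
Over the interval, μ = 4.56 × 1.5 = 6.84 (a 90-minute span = 1.5 hours).
P(N ≥ 6) = 1 − P(N ≤ 5) ≈ 0.6784.

0.6784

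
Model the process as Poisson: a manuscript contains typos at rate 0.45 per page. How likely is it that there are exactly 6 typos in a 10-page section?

0.1281

Over the interval, μ = 0.45 × 10 = 4.5 (a 10-page section = 10 pages).
P(N = 6) = e^(−μ) μ^6/6! = e^(−4.5) · 4.5^6/720 ≈ 0.1281.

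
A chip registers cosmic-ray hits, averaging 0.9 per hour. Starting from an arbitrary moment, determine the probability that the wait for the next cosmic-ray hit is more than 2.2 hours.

The wait for the next event is exponential with rate λ = 0.9 per hour.
P(T > 2.2) = e^(−λt) = e^(−0.9 × 2.2) = e^(−1.98) ≈ 0.1381.

0.1381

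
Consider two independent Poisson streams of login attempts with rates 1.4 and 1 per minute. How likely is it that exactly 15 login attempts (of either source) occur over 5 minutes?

Independent Poisson processes superpose: combined rate λ = 1.4 + 1 = 2.4 per minute.
Over the interval, μ = 2.4 × 5 = 12 (5 minutes).
P(N = 15) = e^(−12) · 12^15/15! ≈ 0.0724.

0.0724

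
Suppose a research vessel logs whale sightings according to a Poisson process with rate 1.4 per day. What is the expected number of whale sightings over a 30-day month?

42

E[N] = λt = 1.4 × 30 = 42 (a 30-day month = 30 days).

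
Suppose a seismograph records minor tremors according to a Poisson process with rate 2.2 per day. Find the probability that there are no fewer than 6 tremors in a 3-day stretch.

0.6453

Over the interval, μ = 2.2 × 3 = 6.6 (a 3-day stretch = 3 days).
P(N ≥ 6) = 1 − P(N ≤ 5) = 1 − Σ_{j=0}^{5} e^(−μ) μ^j/j! ≈ 0.6453.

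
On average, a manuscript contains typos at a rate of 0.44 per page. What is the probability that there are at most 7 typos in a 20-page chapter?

Over the interval, μ = 0.44 × 20 = 8.8 (a 20-page chapter = 20 pages).
P(N ≤ 7) = Σ_{j=0}^{7} e^(−μ) μ^j/j! ≈ 0.3478.

0.3478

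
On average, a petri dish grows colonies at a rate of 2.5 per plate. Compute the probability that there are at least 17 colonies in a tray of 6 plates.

Over the interval, μ = 2.5 × 6 = 15 (a tray of 6 plates = 6 plates).
P(N ≥ 17) = 1 − P(N ≤ 16) = 1 − Σ_{j=0}^{16} e^(−μ) μ^j/j! ≈ 0.3359.

0.3359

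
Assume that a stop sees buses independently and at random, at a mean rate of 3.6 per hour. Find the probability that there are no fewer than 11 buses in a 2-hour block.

Over the interval, μ = 3.6 × 2 = 7.2 (a 2-hour block = 2 hours).
P(N ≥ 11) = 1 − P(N ≤ 10) = 1 − Σ_{j=0}^{10} e^(−μ) μ^j/j! ≈ 0.1133.

0.1133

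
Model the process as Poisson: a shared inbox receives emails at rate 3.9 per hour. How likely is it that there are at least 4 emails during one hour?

With mean μ = 3.9 per hour,
P(N ≥ 4) = 1 − P(N ≤ 3) = 1 − Σ_{j=0}^{3} e^(−μ) μ^j/j! ≈ 0.5468.

0.5468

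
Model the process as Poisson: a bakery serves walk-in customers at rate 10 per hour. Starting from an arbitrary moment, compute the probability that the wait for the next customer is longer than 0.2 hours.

The wait for the next event is exponential with rate λ = 10 per hour.
P(T > 0.2) = e^(−λt) = e^(−10 × 0.2) = e^(−2) ≈ 0.1353.

0.1353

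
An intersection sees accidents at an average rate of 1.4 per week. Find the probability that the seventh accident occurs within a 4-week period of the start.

0.3297

Over the interval, μ = 1.4 × 4 = 5.6 (a 4-week period = 4 weeks).
The seventh arrival falls in the interval iff at least 7 events occur there: P(S_7 ≤ t) = P(N ≥ 7) = 1 − P(N ≤ 6) ≈ 0.3297.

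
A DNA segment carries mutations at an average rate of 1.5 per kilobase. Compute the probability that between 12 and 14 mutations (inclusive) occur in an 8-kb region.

Over the interval, μ = 1.5 × 8 = 12 (an 8-kb region = 8 kilobases).
P(12 ≤ N ≤ 14) = Σ_{j=12}^{14} e^(−12) · 12^j/j! ≈ 0.3104.

0.3104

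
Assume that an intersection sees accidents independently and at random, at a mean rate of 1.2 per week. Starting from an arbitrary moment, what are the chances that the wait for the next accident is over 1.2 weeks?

The wait for the next event is exponential with rate λ = 1.2 per week.
P(T > 1.2) = e^(−λt) = e^(−1.2 × 1.2) = e^(−1.44) ≈ 0.2369.

0.2369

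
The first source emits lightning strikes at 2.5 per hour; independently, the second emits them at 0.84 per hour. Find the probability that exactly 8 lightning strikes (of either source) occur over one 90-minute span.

0.0657

Independent Poisson processes superpose: combined rate λ = 2.5 + 0.84 = 3.34 per hour.
Over the interval, μ = 3.34 × 1.5 = 5.01 (a 90-minute span = 1.5 hours).
P(N = 8) = e^(−5.01) · 5.01^8/8! ≈ 0.0657.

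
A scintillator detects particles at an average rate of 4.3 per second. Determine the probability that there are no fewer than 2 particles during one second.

With mean μ = 4.3 per second,
P(N ≥ 2) = 1 − P(N ≤ 1) = 1 − Σ_{j=0}^{1} e^(−μ) μ^j/j! ≈ 0.9281.

0.9281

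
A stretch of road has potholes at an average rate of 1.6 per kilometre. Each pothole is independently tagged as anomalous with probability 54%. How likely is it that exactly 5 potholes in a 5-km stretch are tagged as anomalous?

Thinning: the potholes that are tagged as anomalous themselves form a Poisson process with rate 0.54 × 1.6 = 0.864 per kilometre.
Over the interval, μ = 0.864 × 5 = 4.32 (a 5-km stretch = 5 kilometres).
P(N = 5) = e^(−4.32) · 4.32^5/5! ≈ 0.1668.

0.1668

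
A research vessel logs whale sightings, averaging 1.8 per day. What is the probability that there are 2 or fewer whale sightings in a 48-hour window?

Over the interval, μ = 1.8 × 2 = 3.6 (a 48-hour window = 2 days).
P(N ≤ 2) = Σ_{j=0}^{2} e^(−μ) μ^j/j! ≈ 0.3027.

0.3027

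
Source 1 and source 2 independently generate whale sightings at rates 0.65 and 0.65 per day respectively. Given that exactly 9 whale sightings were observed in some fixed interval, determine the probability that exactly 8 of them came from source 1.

0.0176

Given the total, each event is independently from source 1 with probability p = λ_1/(λ_1+λ_2) = 0.65/1.3 = 0.5000.
So K ~ Binomial(9, 0.65/1.3): P(K = 8) = C(9,8) · (0.65/1.3)^8 · (0.65/1.3)^1 ≈ 0.0176.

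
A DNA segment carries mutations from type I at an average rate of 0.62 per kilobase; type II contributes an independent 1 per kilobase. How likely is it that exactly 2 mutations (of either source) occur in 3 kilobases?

Independent Poisson processes superpose: combined rate λ = 0.62 + 1 = 1.62 per kilobase.
Over the interval, μ = 1.62 × 3 = 4.86 (3 kilobases).
P(N = 2) = e^(−4.86) · 4.86^2/2! ≈ 0.0915.

0.0915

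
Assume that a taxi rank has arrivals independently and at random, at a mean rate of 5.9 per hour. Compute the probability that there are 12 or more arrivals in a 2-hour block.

Over the interval, μ = 5.9 × 2 = 11.8 (a 2-hour block = 2 hours).
P(N ≥ 12) = 1 − P(N ≤ 11) = 1 − Σ_{j=0}^{11} e^(−μ) μ^j/j! ≈ 0.5153.

0.5153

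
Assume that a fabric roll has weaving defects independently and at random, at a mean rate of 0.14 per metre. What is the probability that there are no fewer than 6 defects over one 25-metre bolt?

0.1424

Over the interval, μ = 0.14 × 25 = 3.5 (a 25-metre bolt = 25 metres).
P(N ≥ 6) = 1 − P(N ≤ 5) = 1 − Σ_{j=0}^{5} e^(−μ) μ^j/j! ≈ 0.1424.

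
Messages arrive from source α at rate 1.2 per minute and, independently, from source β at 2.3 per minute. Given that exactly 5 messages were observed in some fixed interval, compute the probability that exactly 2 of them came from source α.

Given the total, each event is independently from source α with probability p = λ_α/(λ_α+λ_β) = 1.2/3.5 ≈ 0.3429.
So K ~ Binomial(5, 1.2/3.5): P(K = 2) = C(5,2) · (1.2/3.5)^2 · (2.3/3.5)^3 ≈ 0.3336.

0.3336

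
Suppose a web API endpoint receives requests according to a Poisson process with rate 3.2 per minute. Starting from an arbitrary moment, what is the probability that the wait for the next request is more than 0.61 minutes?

0.1420

The wait for the next event is exponential with rate λ = 3.2 per minute.
P(T > 0.61) = e^(−λt) = e^(−3.2 × 0.61) = e^(−1.952) ≈ 0.1420.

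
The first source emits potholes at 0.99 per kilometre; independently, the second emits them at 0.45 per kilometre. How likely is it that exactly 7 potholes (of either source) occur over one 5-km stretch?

Independent Poisson processes superpose: combined rate λ = 0.99 + 0.45 = 1.44 per kilometre.
Over the interval, μ = 1.44 × 5 = 7.2 (a 5-km stretch = 5 kilometres).
P(N = 7) = e^(−7.2) · 7.2^7/7! ≈ 0.1486.

0.1486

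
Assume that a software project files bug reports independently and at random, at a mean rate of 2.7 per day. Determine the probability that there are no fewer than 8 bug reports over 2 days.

0.1783

Over the interval, μ = 2.7 × 2 = 5.4 (2 days).
P(N ≥ 8) = 1 − P(N ≤ 7) = 1 − Σ_{j=0}^{7} e^(−μ) μ^j/j! ≈ 0.1783.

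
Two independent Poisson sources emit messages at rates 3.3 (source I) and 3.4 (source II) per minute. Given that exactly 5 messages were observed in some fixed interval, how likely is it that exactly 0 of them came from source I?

Given the total, each event is independently from source I with probability p = λ_I/(λ_I+λ_II) = 3.3/6.7 ≈ 0.4925.
So K ~ Binomial(5, 3.3/6.7): P(K = 0) = C(5,0) · (3.3/6.7)^0 · (3.4/6.7)^5 ≈ 0.0337.

0.0337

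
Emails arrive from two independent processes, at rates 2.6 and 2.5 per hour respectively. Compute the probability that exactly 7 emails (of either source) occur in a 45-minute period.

Independent Poisson processes superpose: combined rate λ = 2.6 + 2.5 = 5.1 per hour.
Over the interval, μ = 5.1 × 0.75 = 3.825 (a 45-minute period = 0.75 hours).
P(N = 7) = e^(−3.825) · 3.825^7/7! ≈ 0.0519.

0.0519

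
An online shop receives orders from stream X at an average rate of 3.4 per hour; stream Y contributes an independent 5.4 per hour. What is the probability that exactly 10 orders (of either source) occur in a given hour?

Independent Poisson processes superpose: combined rate λ = 3.4 + 5.4 = 8.8 per hour.
So μ = 8.8.
P(N = 10) = e^(−8.8) · 8.8^10/10! ≈ 0.1157.

0.1157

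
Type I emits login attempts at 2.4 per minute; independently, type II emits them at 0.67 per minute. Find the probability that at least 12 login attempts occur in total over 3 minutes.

Independent Poisson processes superpose: combined rate λ = 2.4 + 0.67 = 3.07 per minute.
Over the interval, μ = 3.07 × 3 = 9.21 (3 minutes).
P(N ≥ 12) = 1 − P(N ≤ 11) ≈ 0.2178.

0.2178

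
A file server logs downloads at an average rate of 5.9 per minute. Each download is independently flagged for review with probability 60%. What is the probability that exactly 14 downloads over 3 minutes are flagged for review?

Thinning: the downloads that are flagged for review themselves form a Poisson process with rate 0.6 × 5.9 = 3.54 per minute.
Over the interval, μ = 3.54 × 3 = 10.62 (3 minutes).
P(N = 14) = e^(−10.62) · 10.62^14/14! ≈ 0.0650.

0.0650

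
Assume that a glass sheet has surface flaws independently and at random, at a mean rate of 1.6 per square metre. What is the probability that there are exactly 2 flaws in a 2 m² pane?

0.2087

Over the interval, μ = 1.6 × 2 = 3.2 (a 2 m² pane = 2 square metres).
P(N = 2) = e^(−μ) μ^2/2! = e^(−3.2) · 3.2^2/2 ≈ 0.2087.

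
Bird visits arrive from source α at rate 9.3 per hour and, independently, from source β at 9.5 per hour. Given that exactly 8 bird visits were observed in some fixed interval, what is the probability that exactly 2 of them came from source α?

0.1141

Given the total, each event is independently from source α with probability p = λ_α/(λ_α+λ_β) = 9.3/18.8 ≈ 0.4947.
So K ~ Binomial(8, 9.3/18.8): P(K = 2) = C(8,2) · (9.3/18.8)^2 · (9.5/18.8)^6 ≈ 0.1141.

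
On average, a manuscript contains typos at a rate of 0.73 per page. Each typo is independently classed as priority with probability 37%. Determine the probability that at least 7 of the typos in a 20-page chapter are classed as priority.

0.2986

Thinning: the typos that are classed as priority themselves form a Poisson process with rate 0.37 × 0.73 = 0.2701 per page.
Over the interval, μ = 0.2701 × 20 = 5.402 (a 20-page chapter = 20 pages).
P(N ≥ 7) = 1 − P(N ≤ 6) ≈ 0.2986.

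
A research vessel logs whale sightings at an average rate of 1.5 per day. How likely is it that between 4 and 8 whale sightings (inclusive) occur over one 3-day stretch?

0.6174

Over the interval, μ = 1.5 × 3 = 4.5 (a 3-day stretch = 3 days).
P(4 ≤ N ≤ 8) = Σ_{j=4}^{8} e^(−4.5) · 4.5^j/j! ≈ 0.6174.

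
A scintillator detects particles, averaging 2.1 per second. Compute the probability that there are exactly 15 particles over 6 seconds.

Over the interval, μ = 2.1 × 6 = 12.6 (6 seconds).
P(N = 15) = e^(−μ) μ^15/15! = e^(−12.6) · 12.6^15/1307674368000 ≈ 0.0826.

0.0826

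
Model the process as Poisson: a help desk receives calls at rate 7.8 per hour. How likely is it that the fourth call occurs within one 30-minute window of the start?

0.5468

Over the interval, μ = 7.8 × 0.5 = 3.9 (a 30-minute window = 0.5 hours).
The fourth arrival falls in the interval iff at least 4 events occur there: P(S_4 ≤ t) = P(N ≥ 4) = 1 − P(N ≤ 3) ≈ 0.5468.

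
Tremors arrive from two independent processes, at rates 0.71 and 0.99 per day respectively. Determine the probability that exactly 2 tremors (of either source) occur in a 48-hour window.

0.1929

Independent Poisson processes superpose: combined rate λ = 0.71 + 0.99 = 1.7 per day.
Over the interval, μ = 1.7 × 2 = 3.4 (a 48-hour window = 2 days).
P(N = 2) = e^(−3.4) · 3.4^2/2! ≈ 0.1929.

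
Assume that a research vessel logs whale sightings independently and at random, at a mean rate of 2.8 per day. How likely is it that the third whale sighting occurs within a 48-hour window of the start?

0.9176

Over the interval, μ = 2.8 × 2 = 5.6 (a 48-hour window = 2 days).
The third arrival falls in the interval iff at least 3 events occur there: P(S_3 ≤ t) = P(N ≥ 3) = 1 − P(N ≤ 2) ≈ 0.9176.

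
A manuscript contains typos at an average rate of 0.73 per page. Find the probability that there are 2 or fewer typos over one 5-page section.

Over the interval, μ = 0.73 × 5 = 3.65 (a 5-page section = 5 pages).
P(N ≤ 2) = Σ_{j=0}^{2} e^(−μ) μ^j/j! ≈ 0.2940.

0.2940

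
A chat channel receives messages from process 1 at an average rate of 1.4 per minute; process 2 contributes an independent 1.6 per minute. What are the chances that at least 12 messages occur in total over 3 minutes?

Independent Poisson processes superpose: combined rate λ = 1.4 + 1.6 = 3 per minute.
Over the interval, μ = 3 × 3 = 9 (3 minutes).
P(N ≥ 12) = 1 − P(N ≤ 11) ≈ 0.1970.

0.1970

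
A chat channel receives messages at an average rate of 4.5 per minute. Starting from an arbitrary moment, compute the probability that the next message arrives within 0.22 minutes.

0.6284

Inter-arrival times are exponential with rate λ = 4.5 per minute.
P(T ≤ 0.22) = 1 − e^(−λt) = 1 − e^(−4.5 × 0.22) = 1 − e^(−0.99) ≈ 0.6284.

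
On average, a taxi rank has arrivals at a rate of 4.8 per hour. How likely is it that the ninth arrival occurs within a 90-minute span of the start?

0.2973

Over the interval, μ = 4.8 × 1.5 = 7.2 (a 90-minute span = 1.5 hours).
The ninth arrival falls in the interval iff at least 9 events occur there: P(S_9 ≤ t) = P(N ≥ 9) = 1 − P(N ≤ 8) ≈ 0.2973.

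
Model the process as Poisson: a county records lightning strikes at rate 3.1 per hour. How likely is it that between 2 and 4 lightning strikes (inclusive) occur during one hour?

0.6135

With mean μ = 3.1 per hour,
P(2 ≤ N ≤ 4) = Σ_{j=2}^{4} e^(−3.1) · 3.1^j/j! ≈ 0.6135.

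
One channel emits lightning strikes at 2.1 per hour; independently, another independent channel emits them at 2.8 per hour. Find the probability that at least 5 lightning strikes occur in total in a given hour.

Independent Poisson processes superpose: combined rate λ = 2.1 + 2.8 = 4.9 per hour.
So μ = 4.9.
P(N ≥ 5) = 1 − P(N ≤ 4) ≈ 0.5418.

0.5418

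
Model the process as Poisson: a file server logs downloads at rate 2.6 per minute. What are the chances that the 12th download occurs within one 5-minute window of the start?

0.6468

Over the interval, μ = 2.6 × 5 = 13 (a 5-minute window = 5 minutes).
The 12th arrival falls in the interval iff at least 12 events occur there: P(S_12 ≤ t) = P(N ≥ 12) = 1 − P(N ≤ 11) ≈ 0.6468.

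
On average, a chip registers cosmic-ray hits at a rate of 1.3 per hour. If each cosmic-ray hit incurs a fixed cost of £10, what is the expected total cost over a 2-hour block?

E[N] = 1.3 × 2 = 2.6 (a 2-hour block = 2 hours); E[cost] = 2.6 × £10 = £26.

£26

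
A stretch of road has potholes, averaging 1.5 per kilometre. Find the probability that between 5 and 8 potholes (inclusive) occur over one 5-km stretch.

Over the interval, μ = 1.5 × 5 = 7.5 (a 5-km stretch = 5 kilometres).
P(5 ≤ N ≤ 8) = Σ_{j=5}^{8} e^(−7.5) · 7.5^j/j! ≈ 0.5299.

0.5299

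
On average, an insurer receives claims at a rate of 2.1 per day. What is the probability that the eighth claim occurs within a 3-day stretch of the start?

Over the interval, μ = 2.1 × 3 = 6.3 (a 3-day stretch = 3 days).
The eighth arrival falls in the interval iff at least 8 events occur there: P(S_8 ≤ t) = P(N ≥ 8) = 1 − P(N ≤ 7) ≈ 0.2983.

0.2983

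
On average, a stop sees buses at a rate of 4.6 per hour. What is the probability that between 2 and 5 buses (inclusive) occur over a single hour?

With mean μ = 4.6 per hour,
P(2 ≤ N ≤ 5) = Σ_{j=2}^{5} e^(−4.6) · 4.6^j/j! ≈ 0.6295.

0.6295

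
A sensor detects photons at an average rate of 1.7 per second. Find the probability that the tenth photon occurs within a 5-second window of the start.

Over the interval, μ = 1.7 × 5 = 8.5 (a 5-second window = 5 seconds).
The tenth arrival falls in the interval iff at least 10 events occur there: P(S_10 ≤ t) = P(N ≥ 10) = 1 − P(N ≤ 9) ≈ 0.3470.

0.3470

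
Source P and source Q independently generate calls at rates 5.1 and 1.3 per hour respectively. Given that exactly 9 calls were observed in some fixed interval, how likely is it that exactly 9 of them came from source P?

Given the total, each event is independently from source P with probability p = λ_P/(λ_P+λ_Q) = 5.1/6.4 ≈ 0.7969.
So K ~ Binomial(9, 5.1/6.4): P(K = 9) = C(9,9) · (5.1/6.4)^9 · (1.3/6.4)^0 ≈ 0.1296.

0.1296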